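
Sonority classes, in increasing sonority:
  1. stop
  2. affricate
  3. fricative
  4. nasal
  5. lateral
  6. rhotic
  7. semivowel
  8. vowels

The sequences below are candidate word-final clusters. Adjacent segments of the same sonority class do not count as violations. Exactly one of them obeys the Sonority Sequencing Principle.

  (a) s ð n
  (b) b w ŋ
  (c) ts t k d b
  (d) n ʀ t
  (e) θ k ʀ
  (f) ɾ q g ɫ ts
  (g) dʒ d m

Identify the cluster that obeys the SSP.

c

(a) s ð n: profile 3-3-4 — violates.
(b) b w ŋ: profile 1-7-4 — violates.
(c) ts t k d b: profile 2-1-1-1-1 — obeys.
(d) n ʀ t: profile 4-6-1 — violates.
(e) θ k ʀ: profile 3-1-6 — violates.
(f) ɾ q g ɫ ts: profile 6-1-1-5-2 — violates.
(g) dʒ d m: profile 2-1-4 — violates.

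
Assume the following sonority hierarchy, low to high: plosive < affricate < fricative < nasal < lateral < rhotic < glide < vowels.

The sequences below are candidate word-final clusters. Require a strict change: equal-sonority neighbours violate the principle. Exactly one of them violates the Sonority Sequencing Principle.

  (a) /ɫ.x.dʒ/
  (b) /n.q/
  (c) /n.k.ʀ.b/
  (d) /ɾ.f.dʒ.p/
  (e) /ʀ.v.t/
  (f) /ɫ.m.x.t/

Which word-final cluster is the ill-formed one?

(a) 5-3-2 → obeys
(b) 4-1 → obeys
(c) 4-1-6-1 → violates
(d) 6-3-2-1 → obeys
(e) 6-3-1 → obeys
(f) 5-4-3-1 → obeys

c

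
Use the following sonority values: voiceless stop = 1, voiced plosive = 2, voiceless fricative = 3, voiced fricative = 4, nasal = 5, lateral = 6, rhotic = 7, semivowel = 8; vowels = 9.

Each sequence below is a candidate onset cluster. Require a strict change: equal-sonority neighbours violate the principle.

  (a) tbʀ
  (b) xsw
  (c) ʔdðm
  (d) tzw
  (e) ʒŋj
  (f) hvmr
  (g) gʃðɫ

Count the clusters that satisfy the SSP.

(a) sonority 1-2-7: well-formed.
(b) sonority 3-3-8: ill-formed.
(c) sonority 1-2-4-5: well-formed.
(d) sonority 1-4-8: well-formed.
(e) sonority 4-5-8: well-formed.
(f) sonority 3-4-5-7: well-formed.
(g) sonority 2-3-4-6: well-formed.

6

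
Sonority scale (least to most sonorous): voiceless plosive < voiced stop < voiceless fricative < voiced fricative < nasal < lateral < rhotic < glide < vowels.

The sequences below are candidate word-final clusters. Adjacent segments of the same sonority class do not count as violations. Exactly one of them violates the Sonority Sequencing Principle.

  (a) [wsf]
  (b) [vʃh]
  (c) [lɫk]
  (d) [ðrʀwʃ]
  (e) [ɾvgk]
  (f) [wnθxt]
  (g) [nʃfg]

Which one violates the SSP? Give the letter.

d

(a) [wsf]: profile 8-3-3 — obeys.
(b) [vʃh]: profile 4-3-3 — obeys.
(c) [lɫk]: profile 6-6-1 — obeys.
(d) [ðrʀwʃ]: profile 4-7-7-8-3 — violates.
(e) [ɾvgk]: profile 7-4-2-1 — obeys.
(f) [wnθxt]: profile 8-5-3-3-1 — obeys.
(g) [nʃfg]: profile 5-3-3-2 — obeys.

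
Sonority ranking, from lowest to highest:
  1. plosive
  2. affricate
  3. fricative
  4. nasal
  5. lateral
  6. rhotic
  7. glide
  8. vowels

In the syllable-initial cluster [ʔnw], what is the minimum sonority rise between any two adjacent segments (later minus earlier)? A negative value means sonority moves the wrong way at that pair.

/ʔ/ — plosive, sonority 1.
/n/ — nasal, sonority 4.
/w/ — glide, sonority 7.
/ʔ/→/n/: change +3.
/n/→/w/: change +3.
Minimum = 3.

3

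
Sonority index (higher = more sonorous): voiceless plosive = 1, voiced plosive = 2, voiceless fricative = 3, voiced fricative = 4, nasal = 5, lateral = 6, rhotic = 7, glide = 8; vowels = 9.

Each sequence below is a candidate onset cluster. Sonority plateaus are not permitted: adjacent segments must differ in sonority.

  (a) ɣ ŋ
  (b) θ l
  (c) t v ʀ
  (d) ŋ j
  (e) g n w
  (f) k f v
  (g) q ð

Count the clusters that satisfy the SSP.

7

(a) 4-5 → obeys
(b) 3-6 → obeys
(c) 1-4-7 → obeys
(d) 5-8 → obeys
(e) 2-5-8 → obeys
(f) 1-3-4 → obeys
(g) 1-4 → obeys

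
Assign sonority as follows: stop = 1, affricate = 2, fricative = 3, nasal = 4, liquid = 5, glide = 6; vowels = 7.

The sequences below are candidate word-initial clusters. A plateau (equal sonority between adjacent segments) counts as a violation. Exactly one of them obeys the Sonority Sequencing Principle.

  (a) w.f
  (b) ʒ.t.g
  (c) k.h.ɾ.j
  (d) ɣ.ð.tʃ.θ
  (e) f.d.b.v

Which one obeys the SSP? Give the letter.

c

(a) w.f: profile 6-3 — violates.
(b) ʒ.t.g: profile 3-1-1 — violates.
(c) k.h.ɾ.j: profile 1-3-5-6 — obeys.
(d) ɣ.ð.tʃ.θ: profile 3-3-2-3 — violates.
(e) f.d.b.v: profile 3-1-1-3 — violates.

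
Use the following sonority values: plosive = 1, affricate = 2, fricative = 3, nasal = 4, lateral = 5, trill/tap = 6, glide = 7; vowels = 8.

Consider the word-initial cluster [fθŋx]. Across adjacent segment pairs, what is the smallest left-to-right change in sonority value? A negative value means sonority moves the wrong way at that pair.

-1

/f/ is a fricative (sonority 3).
/θ/ is a fricative (sonority 3).
/ŋ/ is a nasal (sonority 4).
/x/ is a fricative (sonority 3).
/f/→/θ/: change +0.
/θ/→/ŋ/: change +1.
/ŋ/→/x/: change -1.
Minimum = -1.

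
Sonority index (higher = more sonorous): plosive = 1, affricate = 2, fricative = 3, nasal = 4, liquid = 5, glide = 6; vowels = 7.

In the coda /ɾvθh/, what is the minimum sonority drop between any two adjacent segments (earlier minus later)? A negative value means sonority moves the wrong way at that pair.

0

/ɾ/: liquid = 5.
/v/: fricative = 3.
/θ/: fricative = 3.
/h/: fricative = 3.
/ɾ/→/v/: change +2.
/v/→/θ/: change +0.
/θ/→/h/: change +0.
Minimum = 0.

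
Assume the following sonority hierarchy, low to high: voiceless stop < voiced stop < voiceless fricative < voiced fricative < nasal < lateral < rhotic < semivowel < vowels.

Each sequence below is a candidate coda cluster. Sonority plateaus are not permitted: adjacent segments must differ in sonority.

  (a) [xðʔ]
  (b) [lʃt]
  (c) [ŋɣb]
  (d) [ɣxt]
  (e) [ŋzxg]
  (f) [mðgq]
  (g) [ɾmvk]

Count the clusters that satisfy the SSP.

(a) 3-4-1 → violates
(b) 6-3-1 → obeys
(c) 5-4-2 → obeys
(d) 4-3-1 → obeys
(e) 5-4-3-2 → obeys
(f) 5-4-2-1 → obeys
(g) 7-5-4-1 → obeys

6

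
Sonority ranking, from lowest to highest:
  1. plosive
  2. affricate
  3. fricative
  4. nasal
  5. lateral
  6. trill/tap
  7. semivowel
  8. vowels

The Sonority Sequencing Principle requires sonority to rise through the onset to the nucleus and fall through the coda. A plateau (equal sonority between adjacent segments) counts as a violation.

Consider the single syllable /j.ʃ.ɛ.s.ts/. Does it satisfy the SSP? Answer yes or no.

no

Onset: /j/ is a semivowel (sonority 7), /ʃ/ is a fricative (sonority 3); then the nucleus /ɛ/ (sonority 8).
Onset profile 7-3-8 — does not strictly rise throughout.
Coda: /s/ is a fricative (sonority 3), /ts/ is an affricate (sonority 2).
Coda profile 8-3-2 — falls from the nucleus.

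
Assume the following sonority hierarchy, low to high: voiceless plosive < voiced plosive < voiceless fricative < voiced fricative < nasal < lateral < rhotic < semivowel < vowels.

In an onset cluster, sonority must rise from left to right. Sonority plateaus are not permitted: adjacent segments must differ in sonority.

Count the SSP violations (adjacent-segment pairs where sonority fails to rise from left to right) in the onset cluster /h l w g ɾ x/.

2

/h/ — voiceless fricative, sonority 3.
/l/ — lateral, sonority 6.
/w/ — semivowel, sonority 8.
/g/ — voiced plosive, sonority 2.
/ɾ/ — rhotic, sonority 7.
/x/ — voiceless fricative, sonority 3.
/h/→/l/: 3→6 (rises) — ok.
/l/→/w/: 6→8 (rises) — ok.
/w/→/g/: 8→2 (does not rise) — violation.
/g/→/ɾ/: 2→7 (rises) — ok.
/ɾ/→/x/: 7→3 (does not rise) — violation.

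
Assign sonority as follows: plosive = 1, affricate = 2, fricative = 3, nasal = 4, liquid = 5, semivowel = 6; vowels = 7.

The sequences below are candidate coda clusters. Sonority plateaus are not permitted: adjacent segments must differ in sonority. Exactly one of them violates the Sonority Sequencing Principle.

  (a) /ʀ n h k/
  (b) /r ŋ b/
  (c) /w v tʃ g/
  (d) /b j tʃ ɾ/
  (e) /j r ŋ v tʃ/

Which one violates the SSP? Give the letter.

(a) /ʀ n h k/: profile 5-4-3-1 — obeys.
(b) /r ŋ b/: profile 5-4-1 — obeys.
(c) /w v tʃ g/: profile 6-3-2-1 — obeys.
(d) /b j tʃ ɾ/: profile 1-6-2-5 — violates.
(e) /j r ŋ v tʃ/: profile 6-5-4-3-2 — obeys.

d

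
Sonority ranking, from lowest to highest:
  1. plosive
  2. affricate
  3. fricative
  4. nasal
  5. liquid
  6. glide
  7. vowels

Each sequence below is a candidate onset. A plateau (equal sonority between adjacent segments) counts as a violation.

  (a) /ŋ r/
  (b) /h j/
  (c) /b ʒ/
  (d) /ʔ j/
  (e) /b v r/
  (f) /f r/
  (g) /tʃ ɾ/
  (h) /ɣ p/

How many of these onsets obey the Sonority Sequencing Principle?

7

(a) sonority 4-5: well-formed.
(b) sonority 3-6: well-formed.
(c) sonority 1-3: well-formed.
(d) sonority 1-6: well-formed.
(e) sonority 1-3-5: well-formed.
(f) sonority 3-5: well-formed.
(g) sonority 2-5: well-formed.
(h) sonority 3-1: ill-formed.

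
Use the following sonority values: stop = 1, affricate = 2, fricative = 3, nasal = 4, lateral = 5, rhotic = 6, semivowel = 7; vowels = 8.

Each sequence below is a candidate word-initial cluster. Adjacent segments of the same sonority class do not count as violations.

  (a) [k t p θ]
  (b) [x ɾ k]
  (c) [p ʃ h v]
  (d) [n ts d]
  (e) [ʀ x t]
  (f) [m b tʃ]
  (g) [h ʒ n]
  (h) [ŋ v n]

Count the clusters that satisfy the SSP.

(a) sonority 1-1-1-3: well-formed.
(b) sonority 3-6-1: ill-formed.
(c) sonority 1-3-3-3: well-formed.
(d) sonority 4-2-1: ill-formed.
(e) sonority 6-3-1: ill-formed.
(f) sonority 4-1-2: ill-formed.
(g) sonority 3-3-4: well-formed.
(h) sonority 4-3-4: ill-formed.

3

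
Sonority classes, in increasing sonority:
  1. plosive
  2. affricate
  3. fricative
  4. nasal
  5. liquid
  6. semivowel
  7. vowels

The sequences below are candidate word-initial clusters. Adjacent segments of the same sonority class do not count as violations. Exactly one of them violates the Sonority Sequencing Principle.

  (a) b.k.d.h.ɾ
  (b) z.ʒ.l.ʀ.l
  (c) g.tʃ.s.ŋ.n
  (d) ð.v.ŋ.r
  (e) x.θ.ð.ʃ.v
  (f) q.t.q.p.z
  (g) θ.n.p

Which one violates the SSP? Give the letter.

g

(a) b.k.d.h.ɾ: profile 1-1-1-3-5 — obeys.
(b) z.ʒ.l.ʀ.l: profile 3-3-5-5-5 — obeys.
(c) g.tʃ.s.ŋ.n: profile 1-2-3-4-4 — obeys.
(d) ð.v.ŋ.r: profile 3-3-4-5 — obeys.
(e) x.θ.ð.ʃ.v: profile 3-3-3-3-3 — obeys.
(f) q.t.q.p.z: profile 1-1-1-1-3 — obeys.
(g) θ.n.p: profile 3-4-1 — violates.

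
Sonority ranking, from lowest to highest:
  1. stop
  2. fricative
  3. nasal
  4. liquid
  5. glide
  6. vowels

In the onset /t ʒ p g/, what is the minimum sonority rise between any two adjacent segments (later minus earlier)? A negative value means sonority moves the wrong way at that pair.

/t/ is a stop (sonority 1).
/ʒ/ is a fricative (sonority 2).
/p/ is a stop (sonority 1).
/g/ is a stop (sonority 1).
/t/→/ʒ/: change +1.
/ʒ/→/p/: change -1.
/p/→/g/: change +0.
Minimum = -1.

-1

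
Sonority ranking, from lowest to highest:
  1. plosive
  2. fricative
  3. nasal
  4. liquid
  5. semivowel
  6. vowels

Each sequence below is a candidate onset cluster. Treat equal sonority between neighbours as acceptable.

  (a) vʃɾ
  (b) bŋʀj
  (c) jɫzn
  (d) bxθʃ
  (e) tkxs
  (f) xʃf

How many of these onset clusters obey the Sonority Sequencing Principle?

5

(a) vʃɾ: profile 2-2-4 — obeys.
(b) bŋʀj: profile 1-3-4-5 — obeys.
(c) jɫzn: profile 5-4-2-3 — violates.
(d) bxθʃ: profile 1-2-2-2 — obeys.
(e) tkxs: profile 1-1-2-2 — obeys.
(f) xʃf: profile 2-2-2 — obeys.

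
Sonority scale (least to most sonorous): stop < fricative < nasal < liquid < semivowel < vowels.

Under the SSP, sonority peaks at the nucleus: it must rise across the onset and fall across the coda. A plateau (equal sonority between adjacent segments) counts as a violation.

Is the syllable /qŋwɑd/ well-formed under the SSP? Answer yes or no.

Onset: /q/ is a stop (sonority 1), /ŋ/ is a nasal (sonority 3), /w/ is a semivowel (sonority 5); then the nucleus /ɑ/ (sonority 6).
Onset profile 1-3-5-6 — rises to the nucleus.
Coda: /d/ is a stop (sonority 1).
Coda profile 6-1 — falls from the nucleus.

yes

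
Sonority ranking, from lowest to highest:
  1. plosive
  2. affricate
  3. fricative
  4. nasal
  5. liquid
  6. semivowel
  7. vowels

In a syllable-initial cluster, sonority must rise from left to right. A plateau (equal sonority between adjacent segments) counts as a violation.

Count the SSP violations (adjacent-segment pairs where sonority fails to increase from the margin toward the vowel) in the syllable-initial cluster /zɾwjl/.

2

/z/ — fricative, sonority 3.
/ɾ/ — liquid, sonority 5.
/w/ — semivowel, sonority 6.
/j/ — semivowel, sonority 6.
/l/ — liquid, sonority 5.
/z/→/ɾ/: 3→5 (rises) — ok.
/ɾ/→/w/: 5→6 (rises) — ok.
/w/→/j/: 6→6 (plateau) — violation.
/j/→/l/: 6→5 (does not rise) — violation.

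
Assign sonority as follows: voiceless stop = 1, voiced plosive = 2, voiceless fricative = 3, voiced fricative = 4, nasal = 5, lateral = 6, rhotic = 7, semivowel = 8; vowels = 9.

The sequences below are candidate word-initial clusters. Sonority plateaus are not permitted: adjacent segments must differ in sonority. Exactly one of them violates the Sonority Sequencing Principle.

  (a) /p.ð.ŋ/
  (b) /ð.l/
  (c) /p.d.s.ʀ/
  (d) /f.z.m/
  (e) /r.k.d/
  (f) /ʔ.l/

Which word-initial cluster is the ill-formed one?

(a) /p.ð.ŋ/: profile 1-4-5 — obeys.
(b) /ð.l/: profile 4-6 — obeys.
(c) /p.d.s.ʀ/: profile 1-2-3-7 — obeys.
(d) /f.z.m/: profile 3-4-5 — obeys.
(e) /r.k.d/: profile 7-1-2 — violates.
(f) /ʔ.l/: profile 1-6 — obeys.

e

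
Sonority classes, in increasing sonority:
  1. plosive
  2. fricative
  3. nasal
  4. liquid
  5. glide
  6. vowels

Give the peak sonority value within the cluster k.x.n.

/k/: plosive = 1.
/x/: fricative = 2.
/n/: nasal = 3.
The maximum is 3.

3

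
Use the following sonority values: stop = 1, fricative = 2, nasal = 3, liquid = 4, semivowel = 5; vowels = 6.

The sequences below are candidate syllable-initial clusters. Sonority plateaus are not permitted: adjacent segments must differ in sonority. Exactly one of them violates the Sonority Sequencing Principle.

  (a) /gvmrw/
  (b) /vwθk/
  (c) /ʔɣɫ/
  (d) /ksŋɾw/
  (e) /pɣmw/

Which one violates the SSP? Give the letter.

(a) /gvmrw/: profile 1-2-3-4-5 — obeys.
(b) /vwθk/: profile 2-5-2-1 — violates.
(c) /ʔɣɫ/: profile 1-2-4 — obeys.
(d) /ksŋɾw/: profile 1-2-3-4-5 — obeys.
(e) /pɣmw/: profile 1-2-3-5 — obeys.

b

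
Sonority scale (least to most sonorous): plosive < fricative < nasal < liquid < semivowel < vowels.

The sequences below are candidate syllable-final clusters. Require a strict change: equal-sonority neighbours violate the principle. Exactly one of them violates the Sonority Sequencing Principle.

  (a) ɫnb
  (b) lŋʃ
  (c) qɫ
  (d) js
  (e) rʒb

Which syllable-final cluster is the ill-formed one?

(a) sonority 4-3-1: well-formed.
(b) sonority 4-3-2: well-formed.
(c) sonority 1-4: ill-formed.
(d) sonority 5-2: well-formed.
(e) sonority 4-2-1: well-formed.

c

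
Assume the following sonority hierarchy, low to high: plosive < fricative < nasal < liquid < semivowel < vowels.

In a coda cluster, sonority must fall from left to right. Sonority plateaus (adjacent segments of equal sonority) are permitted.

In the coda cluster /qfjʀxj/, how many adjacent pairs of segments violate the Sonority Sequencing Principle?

/q/ — plosive, sonority 1.
/f/ — fricative, sonority 2.
/j/ — semivowel, sonority 5.
/ʀ/ — liquid, sonority 4.
/x/ — fricative, sonority 2.
/j/ — semivowel, sonority 5.
/q/→/f/: 1→2 (does not fall) — violation.
/f/→/j/: 2→5 (does not fall) — violation.
/j/→/ʀ/: 5→4 (falls) — ok.
/ʀ/→/x/: 4→2 (falls) — ok.
/x/→/j/: 2→5 (does not fall) — violation.

3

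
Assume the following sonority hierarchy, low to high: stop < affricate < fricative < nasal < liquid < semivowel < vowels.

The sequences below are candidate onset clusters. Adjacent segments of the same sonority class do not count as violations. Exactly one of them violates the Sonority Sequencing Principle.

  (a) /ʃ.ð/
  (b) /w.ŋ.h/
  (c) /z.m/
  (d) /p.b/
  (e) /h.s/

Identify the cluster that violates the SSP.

(a) 3-3 → obeys
(b) 6-4-3 → violates
(c) 3-4 → obeys
(d) 1-1 → obeys
(e) 3-3 → obeys

b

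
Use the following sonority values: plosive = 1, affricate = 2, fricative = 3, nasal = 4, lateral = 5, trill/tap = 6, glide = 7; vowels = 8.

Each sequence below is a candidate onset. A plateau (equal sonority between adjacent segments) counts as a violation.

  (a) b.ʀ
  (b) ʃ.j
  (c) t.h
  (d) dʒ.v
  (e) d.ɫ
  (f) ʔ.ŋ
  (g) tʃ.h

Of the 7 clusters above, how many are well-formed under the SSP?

7

(a) 1-6 → obeys
(b) 3-7 → obeys
(c) 1-3 → obeys
(d) 2-3 → obeys
(e) 1-5 → obeys
(f) 1-4 → obeys
(g) 2-3 → obeys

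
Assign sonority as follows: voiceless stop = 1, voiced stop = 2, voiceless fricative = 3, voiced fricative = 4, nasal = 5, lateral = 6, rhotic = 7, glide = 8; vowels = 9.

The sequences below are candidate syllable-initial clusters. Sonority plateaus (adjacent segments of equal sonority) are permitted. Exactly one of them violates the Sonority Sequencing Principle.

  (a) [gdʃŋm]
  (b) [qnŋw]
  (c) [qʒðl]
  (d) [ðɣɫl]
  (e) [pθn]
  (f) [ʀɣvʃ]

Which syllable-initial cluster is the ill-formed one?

(a) 2-2-3-5-5 → obeys
(b) 1-5-5-8 → obeys
(c) 1-4-4-6 → obeys
(d) 4-4-6-6 → obeys
(e) 1-3-5 → obeys
(f) 7-4-4-3 → violates

f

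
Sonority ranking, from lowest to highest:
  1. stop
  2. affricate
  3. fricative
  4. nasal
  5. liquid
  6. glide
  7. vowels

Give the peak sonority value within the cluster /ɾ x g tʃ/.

5

/ɾ/: liquid = 5.
/x/: fricative = 3.
/g/: stop = 1.
/tʃ/: affricate = 2.
The maximum is 5.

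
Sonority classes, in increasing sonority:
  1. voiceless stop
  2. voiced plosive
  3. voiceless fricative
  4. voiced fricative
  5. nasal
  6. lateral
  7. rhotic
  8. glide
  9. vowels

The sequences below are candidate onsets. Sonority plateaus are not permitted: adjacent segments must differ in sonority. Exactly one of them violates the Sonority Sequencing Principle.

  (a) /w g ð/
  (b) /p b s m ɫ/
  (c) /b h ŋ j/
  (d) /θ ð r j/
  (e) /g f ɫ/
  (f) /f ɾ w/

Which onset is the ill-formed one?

(a) 8-2-4 → violates
(b) 1-2-3-5-6 → obeys
(c) 2-3-5-8 → obeys
(d) 3-4-7-8 → obeys
(e) 2-3-6 → obeys
(f) 3-7-8 → obeys

a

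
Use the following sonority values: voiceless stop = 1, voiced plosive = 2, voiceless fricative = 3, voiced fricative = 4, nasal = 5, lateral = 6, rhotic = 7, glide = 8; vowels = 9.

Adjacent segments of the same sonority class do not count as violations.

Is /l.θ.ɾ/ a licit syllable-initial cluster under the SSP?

/l/: lateral = 6.
/θ/: voiceless fricative = 3.
/ɾ/: rhotic = 7.
The profile is 6-3-7. Between /l/ (6) and /θ/ (3) sonority does not rise, so the cluster violates the SSP.

no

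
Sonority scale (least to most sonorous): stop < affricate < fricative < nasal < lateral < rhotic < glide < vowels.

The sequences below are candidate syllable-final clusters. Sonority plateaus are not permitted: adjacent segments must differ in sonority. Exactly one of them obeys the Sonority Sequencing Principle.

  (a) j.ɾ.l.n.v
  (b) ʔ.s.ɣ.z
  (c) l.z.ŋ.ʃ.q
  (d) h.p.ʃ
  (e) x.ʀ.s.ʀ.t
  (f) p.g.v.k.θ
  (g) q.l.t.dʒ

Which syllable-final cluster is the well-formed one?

(a) 7-6-5-4-3 → obeys
(b) 1-3-3-3 → violates
(c) 5-3-4-3-1 → violates
(d) 3-1-3 → violates
(e) 3-6-3-6-1 → violates
(f) 1-1-3-1-3 → violates
(g) 1-5-1-2 → violates

a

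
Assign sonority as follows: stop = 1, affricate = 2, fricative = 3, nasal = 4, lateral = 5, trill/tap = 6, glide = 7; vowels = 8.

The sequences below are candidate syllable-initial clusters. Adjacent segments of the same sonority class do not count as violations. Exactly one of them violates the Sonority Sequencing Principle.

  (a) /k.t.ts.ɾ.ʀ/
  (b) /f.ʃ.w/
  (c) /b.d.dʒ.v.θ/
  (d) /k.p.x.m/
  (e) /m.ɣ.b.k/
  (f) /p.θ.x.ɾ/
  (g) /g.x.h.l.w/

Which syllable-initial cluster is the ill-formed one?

e

(a) /k.t.ts.ɾ.ʀ/: profile 1-1-2-6-6 — obeys.
(b) /f.ʃ.w/: profile 3-3-7 — obeys.
(c) /b.d.dʒ.v.θ/: profile 1-1-2-3-3 — obeys.
(d) /k.p.x.m/: profile 1-1-3-4 — obeys.
(e) /m.ɣ.b.k/: profile 4-3-1-1 — violates.
(f) /p.θ.x.ɾ/: profile 1-3-3-6 — obeys.
(g) /g.x.h.l.w/: profile 1-3-3-5-7 — obeys.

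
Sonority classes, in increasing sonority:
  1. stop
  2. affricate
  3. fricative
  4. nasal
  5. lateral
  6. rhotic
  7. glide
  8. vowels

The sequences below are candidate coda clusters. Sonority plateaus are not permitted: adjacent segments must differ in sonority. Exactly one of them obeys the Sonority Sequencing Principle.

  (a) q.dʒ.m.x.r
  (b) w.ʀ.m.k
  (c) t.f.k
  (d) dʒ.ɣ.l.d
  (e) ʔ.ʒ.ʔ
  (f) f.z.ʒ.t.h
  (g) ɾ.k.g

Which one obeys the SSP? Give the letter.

b

(a) sonority 1-2-4-3-6: ill-formed.
(b) sonority 7-6-4-1: well-formed.
(c) sonority 1-3-1: ill-formed.
(d) sonority 2-3-5-1: ill-formed.
(e) sonority 1-3-1: ill-formed.
(f) sonority 3-3-3-1-3: ill-formed.
(g) sonority 6-1-1: ill-formed.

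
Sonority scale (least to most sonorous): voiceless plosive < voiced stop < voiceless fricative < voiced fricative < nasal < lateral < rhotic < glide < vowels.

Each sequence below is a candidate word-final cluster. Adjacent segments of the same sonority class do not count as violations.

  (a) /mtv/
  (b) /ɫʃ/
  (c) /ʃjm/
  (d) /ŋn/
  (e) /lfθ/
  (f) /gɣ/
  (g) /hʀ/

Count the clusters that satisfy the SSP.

(a) 5-1-4 → violates
(b) 6-3 → obeys
(c) 3-8-5 → violates
(d) 5-5 → obeys
(e) 6-3-3 → obeys
(f) 2-4 → violates
(g) 3-7 → violates

3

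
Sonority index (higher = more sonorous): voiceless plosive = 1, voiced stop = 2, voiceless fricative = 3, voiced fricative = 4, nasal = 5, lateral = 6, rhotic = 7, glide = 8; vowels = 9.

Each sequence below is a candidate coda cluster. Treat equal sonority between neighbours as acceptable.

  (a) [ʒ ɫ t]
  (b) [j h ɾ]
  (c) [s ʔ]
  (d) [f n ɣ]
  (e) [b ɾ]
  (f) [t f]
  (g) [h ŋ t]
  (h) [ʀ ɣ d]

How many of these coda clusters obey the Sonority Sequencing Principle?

2

(a) [ʒ ɫ t]: profile 4-6-1 — violates.
(b) [j h ɾ]: profile 8-3-7 — violates.
(c) [s ʔ]: profile 3-1 — obeys.
(d) [f n ɣ]: profile 3-5-4 — violates.
(e) [b ɾ]: profile 2-7 — violates.
(f) [t f]: profile 1-3 — violates.
(g) [h ŋ t]: profile 3-5-1 — violates.
(h) [ʀ ɣ d]: profile 7-4-2 — obeys.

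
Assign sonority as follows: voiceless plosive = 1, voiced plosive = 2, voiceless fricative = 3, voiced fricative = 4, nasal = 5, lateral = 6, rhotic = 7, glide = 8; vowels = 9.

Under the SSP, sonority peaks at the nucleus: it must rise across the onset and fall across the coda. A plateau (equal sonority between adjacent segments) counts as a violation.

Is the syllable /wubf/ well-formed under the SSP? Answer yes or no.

no

Onset: /w/ is a glide (sonority 8); then the nucleus /u/ (sonority 9).
Onset profile 8-9 — rises to the nucleus.
Coda: /b/ is a voiced plosive (sonority 2), /f/ is a voiceless fricative (sonority 3).
Coda profile 9-2-3 — does not strictly fall throughout.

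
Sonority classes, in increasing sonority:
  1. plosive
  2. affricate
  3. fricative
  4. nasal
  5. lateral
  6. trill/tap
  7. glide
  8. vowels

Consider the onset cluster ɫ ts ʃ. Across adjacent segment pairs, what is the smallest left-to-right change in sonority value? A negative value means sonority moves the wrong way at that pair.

-3

/ɫ/ — lateral, sonority 5.
/ts/ — affricate, sonority 2.
/ʃ/ — fricative, sonority 3.
/ɫ/→/ts/: change -3.
/ts/→/ʃ/: change +1.
Minimum = -3.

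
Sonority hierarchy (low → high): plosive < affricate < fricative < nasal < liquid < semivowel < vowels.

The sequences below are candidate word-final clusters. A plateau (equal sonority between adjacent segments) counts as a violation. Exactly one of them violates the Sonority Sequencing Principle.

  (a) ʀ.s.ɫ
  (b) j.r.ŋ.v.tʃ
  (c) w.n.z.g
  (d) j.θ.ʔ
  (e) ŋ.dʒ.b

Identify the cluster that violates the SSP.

(a) 5-3-5 → violates
(b) 6-5-4-3-2 → obeys
(c) 6-4-3-1 → obeys
(d) 6-3-1 → obeys
(e) 4-2-1 → obeys

a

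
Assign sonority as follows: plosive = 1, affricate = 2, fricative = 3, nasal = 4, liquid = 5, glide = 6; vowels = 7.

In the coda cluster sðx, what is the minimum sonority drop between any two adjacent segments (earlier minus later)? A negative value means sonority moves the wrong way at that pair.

0

/s/ is a fricative (sonority 3).
/ð/ is a fricative (sonority 3).
/x/ is a fricative (sonority 3).
/s/→/ð/: change +0.
/ð/→/x/: change +0.
Minimum = 0.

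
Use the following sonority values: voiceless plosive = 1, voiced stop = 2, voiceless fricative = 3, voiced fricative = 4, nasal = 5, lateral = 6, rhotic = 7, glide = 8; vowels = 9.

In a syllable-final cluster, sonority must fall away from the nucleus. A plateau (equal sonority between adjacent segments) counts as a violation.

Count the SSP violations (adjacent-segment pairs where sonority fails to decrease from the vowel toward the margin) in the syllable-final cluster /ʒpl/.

1

/ʒ/ is a voiced fricative (sonority 4).
/p/ is a voiceless plosive (sonority 1).
/l/ is a lateral (sonority 6).
/ʒ/→/p/: 4→1 (falls) — ok.
/p/→/l/: 1→6 (does not fall) — violation.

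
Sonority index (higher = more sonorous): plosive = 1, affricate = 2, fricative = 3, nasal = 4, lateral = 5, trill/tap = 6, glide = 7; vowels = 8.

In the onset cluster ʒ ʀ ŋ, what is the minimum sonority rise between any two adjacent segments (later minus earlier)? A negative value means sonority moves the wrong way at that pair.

-2

/ʒ/ — fricative, sonority 3.
/ʀ/ — trill/tap, sonority 6.
/ŋ/ — nasal, sonority 4.
/ʒ/→/ʀ/: change +3.
/ʀ/→/ŋ/: change -2.
Minimum = -2.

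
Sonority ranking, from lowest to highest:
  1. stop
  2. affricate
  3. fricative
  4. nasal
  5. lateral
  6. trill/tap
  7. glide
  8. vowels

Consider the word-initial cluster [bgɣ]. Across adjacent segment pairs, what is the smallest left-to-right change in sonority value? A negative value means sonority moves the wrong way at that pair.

0

/b/ is a stop (sonority 1).
/g/ is a stop (sonority 1).
/ɣ/ is a fricative (sonority 3).
/b/→/g/: change +0.
/g/→/ɣ/: change +2.
Minimum = 0.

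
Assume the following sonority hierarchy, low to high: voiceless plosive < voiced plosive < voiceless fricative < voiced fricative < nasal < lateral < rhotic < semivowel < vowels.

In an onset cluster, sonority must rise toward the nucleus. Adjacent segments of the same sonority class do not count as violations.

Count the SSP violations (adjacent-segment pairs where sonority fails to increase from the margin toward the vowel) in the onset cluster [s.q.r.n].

/s/ — voiceless fricative, sonority 3.
/q/ — voiceless plosive, sonority 1.
/r/ — rhotic, sonority 7.
/n/ — nasal, sonority 5.
/s/→/q/: 3→1 (does not rise) — violation.
/q/→/r/: 1→7 (rises) — ok.
/r/→/n/: 7→5 (does not rise) — violation.

2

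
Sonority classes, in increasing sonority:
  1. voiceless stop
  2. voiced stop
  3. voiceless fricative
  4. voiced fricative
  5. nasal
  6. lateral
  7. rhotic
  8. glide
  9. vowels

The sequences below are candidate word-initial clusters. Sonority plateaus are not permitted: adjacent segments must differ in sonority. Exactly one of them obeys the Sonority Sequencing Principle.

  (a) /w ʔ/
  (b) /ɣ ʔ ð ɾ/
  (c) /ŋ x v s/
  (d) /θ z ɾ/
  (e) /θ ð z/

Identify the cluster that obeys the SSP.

d

(a) /w ʔ/: profile 8-1 — violates.
(b) /ɣ ʔ ð ɾ/: profile 4-1-4-7 — violates.
(c) /ŋ x v s/: profile 5-3-4-3 — violates.
(d) /θ z ɾ/: profile 3-4-7 — obeys.
(e) /θ ð z/: profile 3-4-4 — violates.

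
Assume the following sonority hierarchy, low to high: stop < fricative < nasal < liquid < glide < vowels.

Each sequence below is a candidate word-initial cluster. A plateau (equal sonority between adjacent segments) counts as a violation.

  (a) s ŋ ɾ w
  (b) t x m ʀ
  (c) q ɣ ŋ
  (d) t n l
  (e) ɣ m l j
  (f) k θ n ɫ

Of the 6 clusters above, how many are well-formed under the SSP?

6

(a) sonority 2-3-4-5: well-formed.
(b) sonority 1-2-3-4: well-formed.
(c) sonority 1-2-3: well-formed.
(d) sonority 1-3-4: well-formed.
(e) sonority 2-3-4-5: well-formed.
(f) sonority 1-2-3-4: well-formed.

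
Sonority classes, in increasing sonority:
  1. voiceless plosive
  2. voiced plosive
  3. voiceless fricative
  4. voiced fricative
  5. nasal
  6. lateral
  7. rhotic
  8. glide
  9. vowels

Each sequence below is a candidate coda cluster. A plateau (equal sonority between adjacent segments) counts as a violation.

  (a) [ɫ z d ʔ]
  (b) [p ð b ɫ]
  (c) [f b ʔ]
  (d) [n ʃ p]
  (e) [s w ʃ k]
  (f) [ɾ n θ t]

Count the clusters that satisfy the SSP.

4

(a) sonority 6-4-2-1: well-formed.
(b) sonority 1-4-2-6: ill-formed.
(c) sonority 3-2-1: well-formed.
(d) sonority 5-3-1: well-formed.
(e) sonority 3-8-3-1: ill-formed.
(f) sonority 7-5-3-1: well-formed.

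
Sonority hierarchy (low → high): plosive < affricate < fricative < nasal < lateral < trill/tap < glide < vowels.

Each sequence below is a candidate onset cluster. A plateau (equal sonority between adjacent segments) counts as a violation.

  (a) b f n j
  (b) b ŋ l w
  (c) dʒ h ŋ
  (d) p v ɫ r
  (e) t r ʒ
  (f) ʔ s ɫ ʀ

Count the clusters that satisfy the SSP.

5

(a) sonority 1-3-4-7: well-formed.
(b) sonority 1-4-5-7: well-formed.
(c) sonority 2-3-4: well-formed.
(d) sonority 1-3-5-6: well-formed.
(e) sonority 1-6-3: ill-formed.
(f) sonority 1-3-5-6: well-formed.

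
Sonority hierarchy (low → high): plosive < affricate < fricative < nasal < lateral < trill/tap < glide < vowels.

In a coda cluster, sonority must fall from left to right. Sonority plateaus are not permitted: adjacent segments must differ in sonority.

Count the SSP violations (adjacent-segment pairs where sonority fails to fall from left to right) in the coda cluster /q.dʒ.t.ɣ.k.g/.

3

/q/ is a plosive (sonority 1).
/dʒ/ is an affricate (sonority 2).
/t/ is a plosive (sonority 1).
/ɣ/ is a fricative (sonority 3).
/k/ is a plosive (sonority 1).
/g/ is a plosive (sonority 1).
/q/→/dʒ/: 1→2 (does not fall) — violation.
/dʒ/→/t/: 2→1 (falls) — ok.
/t/→/ɣ/: 1→3 (does not fall) — violation.
/ɣ/→/k/: 3→1 (falls) — ok.
/k/→/g/: 1→1 (plateau) — violation.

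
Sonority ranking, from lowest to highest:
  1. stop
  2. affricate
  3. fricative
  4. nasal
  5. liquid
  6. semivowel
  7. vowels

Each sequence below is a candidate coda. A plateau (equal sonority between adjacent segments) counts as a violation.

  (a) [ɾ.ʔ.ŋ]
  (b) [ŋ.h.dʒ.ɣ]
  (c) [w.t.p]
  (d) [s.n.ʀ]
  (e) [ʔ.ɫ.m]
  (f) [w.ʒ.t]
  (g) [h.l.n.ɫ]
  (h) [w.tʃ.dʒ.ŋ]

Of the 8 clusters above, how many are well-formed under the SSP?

1

(a) 5-1-4 → violates
(b) 4-3-2-3 → violates
(c) 6-1-1 → violates
(d) 3-4-5 → violates
(e) 1-5-4 → violates
(f) 6-3-1 → obeys
(g) 3-5-4-5 → violates
(h) 6-2-2-4 → violates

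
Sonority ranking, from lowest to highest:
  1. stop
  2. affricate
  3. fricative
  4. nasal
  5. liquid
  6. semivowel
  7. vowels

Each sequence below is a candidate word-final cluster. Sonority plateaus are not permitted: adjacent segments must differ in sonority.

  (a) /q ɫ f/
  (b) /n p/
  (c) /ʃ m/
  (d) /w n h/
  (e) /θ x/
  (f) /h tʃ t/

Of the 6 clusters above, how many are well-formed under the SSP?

3

(a) 1-5-3 → violates
(b) 4-1 → obeys
(c) 3-4 → violates
(d) 6-4-3 → obeys
(e) 3-3 → violates
(f) 3-2-1 → obeys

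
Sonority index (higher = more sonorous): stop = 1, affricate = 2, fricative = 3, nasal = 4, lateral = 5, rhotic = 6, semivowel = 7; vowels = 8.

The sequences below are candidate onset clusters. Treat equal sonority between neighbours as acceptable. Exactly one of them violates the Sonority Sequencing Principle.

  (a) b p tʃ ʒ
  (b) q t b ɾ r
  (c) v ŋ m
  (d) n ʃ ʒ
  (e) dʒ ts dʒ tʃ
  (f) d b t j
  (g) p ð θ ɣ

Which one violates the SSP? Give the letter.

(a) b p tʃ ʒ: profile 1-1-2-3 — obeys.
(b) q t b ɾ r: profile 1-1-1-6-6 — obeys.
(c) v ŋ m: profile 3-4-4 — obeys.
(d) n ʃ ʒ: profile 4-3-3 — violates.
(e) dʒ ts dʒ tʃ: profile 2-2-2-2 — obeys.
(f) d b t j: profile 1-1-1-7 — obeys.
(g) p ð θ ɣ: profile 1-3-3-3 — obeys.

d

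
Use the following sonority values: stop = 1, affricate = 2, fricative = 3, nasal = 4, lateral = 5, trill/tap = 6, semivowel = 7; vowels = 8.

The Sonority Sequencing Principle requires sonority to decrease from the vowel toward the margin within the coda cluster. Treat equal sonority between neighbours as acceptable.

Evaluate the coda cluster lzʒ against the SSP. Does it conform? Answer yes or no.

yes

/l/ — lateral, sonority 5.
/z/ — fricative, sonority 3.
/ʒ/ — fricative, sonority 3.
The profile 5-3-3 is non-increasing (plateaus allowed), so the coda cluster satisfies the SSP.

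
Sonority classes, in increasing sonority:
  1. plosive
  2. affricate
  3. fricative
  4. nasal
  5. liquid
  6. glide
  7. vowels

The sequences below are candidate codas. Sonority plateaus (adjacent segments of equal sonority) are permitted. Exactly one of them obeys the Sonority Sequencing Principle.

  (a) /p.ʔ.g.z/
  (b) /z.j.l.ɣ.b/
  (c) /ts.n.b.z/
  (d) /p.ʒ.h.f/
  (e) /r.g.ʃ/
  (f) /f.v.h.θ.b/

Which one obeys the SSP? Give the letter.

f

(a) 1-1-1-3 → violates
(b) 3-6-5-3-1 → violates
(c) 2-4-1-3 → violates
(d) 1-3-3-3 → violates
(e) 5-1-3 → violates
(f) 3-3-3-3-1 → obeys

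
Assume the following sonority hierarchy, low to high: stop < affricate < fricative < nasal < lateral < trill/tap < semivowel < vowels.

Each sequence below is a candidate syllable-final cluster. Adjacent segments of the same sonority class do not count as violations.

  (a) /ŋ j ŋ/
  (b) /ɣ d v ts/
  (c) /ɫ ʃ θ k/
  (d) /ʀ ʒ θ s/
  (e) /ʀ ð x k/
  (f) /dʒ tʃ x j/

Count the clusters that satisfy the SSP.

3

(a) sonority 4-7-4: ill-formed.
(b) sonority 3-1-3-2: ill-formed.
(c) sonority 5-3-3-1: well-formed.
(d) sonority 6-3-3-3: well-formed.
(e) sonority 6-3-3-1: well-formed.
(f) sonority 2-2-3-7: ill-formed.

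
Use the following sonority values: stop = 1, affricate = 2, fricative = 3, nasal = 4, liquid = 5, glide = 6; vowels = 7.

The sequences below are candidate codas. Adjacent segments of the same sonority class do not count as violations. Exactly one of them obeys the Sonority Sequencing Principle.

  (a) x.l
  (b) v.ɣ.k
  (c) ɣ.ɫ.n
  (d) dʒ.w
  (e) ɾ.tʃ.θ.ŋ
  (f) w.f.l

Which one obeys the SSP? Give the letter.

b

(a) sonority 3-5: ill-formed.
(b) sonority 3-3-1: well-formed.
(c) sonority 3-5-4: ill-formed.
(d) sonority 2-6: ill-formed.
(e) sonority 5-2-3-4: ill-formed.
(f) sonority 6-3-5: ill-formed.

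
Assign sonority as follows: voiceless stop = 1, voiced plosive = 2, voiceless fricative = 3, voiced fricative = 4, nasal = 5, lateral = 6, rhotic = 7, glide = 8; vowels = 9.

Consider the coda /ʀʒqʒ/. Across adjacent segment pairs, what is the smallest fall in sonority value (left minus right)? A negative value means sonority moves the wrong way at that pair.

/ʀ/ — rhotic, sonority 7.
/ʒ/ — voiced fricative, sonority 4.
/q/ — voiceless stop, sonority 1.
/ʒ/ — voiced fricative, sonority 4.
/ʀ/→/ʒ/: change +3.
/ʒ/→/q/: change +3.
/q/→/ʒ/: change -3.
Minimum = -3.

-3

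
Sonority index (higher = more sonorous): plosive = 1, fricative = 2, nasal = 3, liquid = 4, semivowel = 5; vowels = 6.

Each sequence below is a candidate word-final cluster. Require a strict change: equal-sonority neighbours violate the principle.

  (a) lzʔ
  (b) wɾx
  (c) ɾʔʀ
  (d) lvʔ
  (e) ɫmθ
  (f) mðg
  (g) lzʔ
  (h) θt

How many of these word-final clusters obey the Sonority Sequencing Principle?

7

(a) lzʔ: profile 4-2-1 — obeys.
(b) wɾx: profile 5-4-2 — obeys.
(c) ɾʔʀ: profile 4-1-4 — violates.
(d) lvʔ: profile 4-2-1 — obeys.
(e) ɫmθ: profile 4-3-2 — obeys.
(f) mðg: profile 3-2-1 — obeys.
(g) lzʔ: profile 4-2-1 — obeys.
(h) θt: profile 2-1 — obeys.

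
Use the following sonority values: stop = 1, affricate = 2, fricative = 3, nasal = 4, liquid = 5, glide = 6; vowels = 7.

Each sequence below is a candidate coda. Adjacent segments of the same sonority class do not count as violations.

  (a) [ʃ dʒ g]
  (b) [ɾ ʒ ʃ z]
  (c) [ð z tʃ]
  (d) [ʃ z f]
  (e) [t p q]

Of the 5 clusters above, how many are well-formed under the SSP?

5

(a) [ʃ dʒ g]: profile 3-2-1 — obeys.
(b) [ɾ ʒ ʃ z]: profile 5-3-3-3 — obeys.
(c) [ð z tʃ]: profile 3-3-2 — obeys.
(d) [ʃ z f]: profile 3-3-3 — obeys.
(e) [t p q]: profile 1-1-1 — obeys.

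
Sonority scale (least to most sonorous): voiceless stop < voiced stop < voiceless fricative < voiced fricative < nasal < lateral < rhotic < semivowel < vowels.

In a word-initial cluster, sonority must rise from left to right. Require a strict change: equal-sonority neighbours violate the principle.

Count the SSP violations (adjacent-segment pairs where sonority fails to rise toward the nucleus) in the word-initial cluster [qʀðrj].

1

/q/ is a voiceless stop (sonority 1).
/ʀ/ is a rhotic (sonority 7).
/ð/ is a voiced fricative (sonority 4).
/r/ is a rhotic (sonority 7).
/j/ is a semivowel (sonority 8).
/q/→/ʀ/: 1→7 (rises) — ok.
/ʀ/→/ð/: 7→4 (does not rise) — violation.
/ð/→/r/: 4→7 (rises) — ok.
/r/→/j/: 7→8 (rises) — ok.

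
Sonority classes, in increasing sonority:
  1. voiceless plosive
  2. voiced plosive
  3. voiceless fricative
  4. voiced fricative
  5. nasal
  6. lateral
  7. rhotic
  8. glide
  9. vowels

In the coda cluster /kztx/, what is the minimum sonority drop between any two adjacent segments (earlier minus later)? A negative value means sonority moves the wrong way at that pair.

-3

/k/ is a voiceless plosive (sonority 1).
/z/ is a voiced fricative (sonority 4).
/t/ is a voiceless plosive (sonority 1).
/x/ is a voiceless fricative (sonority 3).
/k/→/z/: change -3.
/z/→/t/: change +3.
/t/→/x/: change -2.
Minimum = -3.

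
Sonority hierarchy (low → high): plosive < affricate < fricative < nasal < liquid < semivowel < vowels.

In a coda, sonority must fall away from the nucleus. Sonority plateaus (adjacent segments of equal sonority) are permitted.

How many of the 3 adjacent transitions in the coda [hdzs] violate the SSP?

/h/ is a fricative (sonority 3).
/d/ is a plosive (sonority 1).
/z/ is a fricative (sonority 3).
/s/ is a fricative (sonority 3).
/h/→/d/: 3→1 (falls) — ok.
/d/→/z/: 1→3 (does not fall) — violation.
/z/→/s/: 3→3 (plateau, allowed) — ok.

1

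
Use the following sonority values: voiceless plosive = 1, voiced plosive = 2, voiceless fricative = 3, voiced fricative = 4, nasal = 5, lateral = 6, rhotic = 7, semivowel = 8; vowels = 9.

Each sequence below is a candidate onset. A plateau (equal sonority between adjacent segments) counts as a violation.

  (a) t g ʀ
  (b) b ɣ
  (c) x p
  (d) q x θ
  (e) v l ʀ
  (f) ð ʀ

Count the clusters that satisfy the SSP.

(a) sonority 1-2-7: well-formed.
(b) sonority 2-4: well-formed.
(c) sonority 3-1: ill-formed.
(d) sonority 1-3-3: ill-formed.
(e) sonority 4-6-7: well-formed.
(f) sonority 4-7: well-formed.

4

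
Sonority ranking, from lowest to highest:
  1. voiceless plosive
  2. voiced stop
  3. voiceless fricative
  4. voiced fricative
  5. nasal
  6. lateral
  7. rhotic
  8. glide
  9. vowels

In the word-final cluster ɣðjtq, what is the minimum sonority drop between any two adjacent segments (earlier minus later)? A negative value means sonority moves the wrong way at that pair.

-4

/ɣ/ — voiced fricative, sonority 4.
/ð/ — voiced fricative, sonority 4.
/j/ — glide, sonority 8.
/t/ — voiceless plosive, sonority 1.
/q/ — voiceless plosive, sonority 1.
/ɣ/→/ð/: change +0.
/ð/→/j/: change -4.
/j/→/t/: change +7.
/t/→/q/: change +0.
Minimum = -4.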